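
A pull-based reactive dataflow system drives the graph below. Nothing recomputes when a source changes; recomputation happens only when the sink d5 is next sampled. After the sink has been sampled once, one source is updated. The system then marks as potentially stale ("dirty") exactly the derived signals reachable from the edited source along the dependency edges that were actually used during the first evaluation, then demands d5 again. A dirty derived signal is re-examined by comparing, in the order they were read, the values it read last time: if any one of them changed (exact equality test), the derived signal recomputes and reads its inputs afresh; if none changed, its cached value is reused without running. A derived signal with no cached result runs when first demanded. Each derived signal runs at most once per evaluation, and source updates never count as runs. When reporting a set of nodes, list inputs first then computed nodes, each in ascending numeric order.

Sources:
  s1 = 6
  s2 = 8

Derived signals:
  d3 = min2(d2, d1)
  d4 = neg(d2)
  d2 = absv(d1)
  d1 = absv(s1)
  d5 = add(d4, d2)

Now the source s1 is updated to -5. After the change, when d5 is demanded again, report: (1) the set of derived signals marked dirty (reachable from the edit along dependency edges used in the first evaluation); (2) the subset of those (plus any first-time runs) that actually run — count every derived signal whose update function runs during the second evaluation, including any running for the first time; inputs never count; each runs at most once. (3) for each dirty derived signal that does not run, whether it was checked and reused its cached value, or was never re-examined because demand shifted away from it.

First evaluation (everything demanded from the output):
  d1 = absv(6) = 6
  d2 = absv(6) = 6
  d4 = neg(6) = -6
  d5 = add(-6, 6) = 0

Propagation after the edit:
  d1: runs — s1 6->-5; result 5.
  d2: runs — d1 6->5; result 5.
  d4: runs — d2 6->5; result -5.
  d5: runs — d4 -6->-5; d2 6->5; result 0 (same value as before).

Marked dirty: d1, d2, d4, d5.
Derived signals that run: d1, d2, d4, d5 — 4 in total.
Every dirty derived signal ran.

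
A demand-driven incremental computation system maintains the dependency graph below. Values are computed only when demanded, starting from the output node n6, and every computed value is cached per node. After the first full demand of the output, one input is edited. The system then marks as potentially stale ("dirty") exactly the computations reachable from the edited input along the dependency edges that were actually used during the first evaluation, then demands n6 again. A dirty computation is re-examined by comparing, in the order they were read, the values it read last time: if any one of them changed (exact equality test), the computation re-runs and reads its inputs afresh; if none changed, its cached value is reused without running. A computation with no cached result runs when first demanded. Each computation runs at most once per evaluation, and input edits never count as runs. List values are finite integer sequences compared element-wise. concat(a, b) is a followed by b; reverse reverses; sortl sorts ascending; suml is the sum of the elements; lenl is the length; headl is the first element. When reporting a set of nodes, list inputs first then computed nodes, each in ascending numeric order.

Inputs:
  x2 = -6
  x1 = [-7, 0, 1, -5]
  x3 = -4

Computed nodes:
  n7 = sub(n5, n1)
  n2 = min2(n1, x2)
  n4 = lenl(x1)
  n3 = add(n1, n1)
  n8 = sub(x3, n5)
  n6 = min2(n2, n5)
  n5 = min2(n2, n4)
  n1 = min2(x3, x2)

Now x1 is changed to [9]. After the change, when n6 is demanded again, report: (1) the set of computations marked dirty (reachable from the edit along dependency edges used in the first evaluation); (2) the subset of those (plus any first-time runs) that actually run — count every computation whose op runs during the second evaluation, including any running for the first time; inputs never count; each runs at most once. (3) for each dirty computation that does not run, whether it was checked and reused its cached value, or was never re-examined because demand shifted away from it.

First evaluation (everything demanded from the output):
  n1 = min2(-4, -6) = -6
  n2 = min2(-6, -6) = -6
  n4 = lenl([-7, 0, 1, -5]) = 4
  n5 = min2(-6, 4) = -6
  n6 = min2(-6, -6) = -6

Propagation after the edit:
  n4: runs — x1 [-7, 0, 1, -5]->[9]; result 1.
  n5: runs — n4 4->1; result -6 (same value as before).
  n6: checked — values it read are unchanged (n2 unchanged, n5 unchanged); reused cached -6 without running.

Key observation: the change is absorbed at n5 — it re-runs but produces the same value, and the output's value is unchanged.

Marked dirty: n4, n5, n6.
Computations that run: n4, n5 — 2 in total.
Checked but reused from cache: n6.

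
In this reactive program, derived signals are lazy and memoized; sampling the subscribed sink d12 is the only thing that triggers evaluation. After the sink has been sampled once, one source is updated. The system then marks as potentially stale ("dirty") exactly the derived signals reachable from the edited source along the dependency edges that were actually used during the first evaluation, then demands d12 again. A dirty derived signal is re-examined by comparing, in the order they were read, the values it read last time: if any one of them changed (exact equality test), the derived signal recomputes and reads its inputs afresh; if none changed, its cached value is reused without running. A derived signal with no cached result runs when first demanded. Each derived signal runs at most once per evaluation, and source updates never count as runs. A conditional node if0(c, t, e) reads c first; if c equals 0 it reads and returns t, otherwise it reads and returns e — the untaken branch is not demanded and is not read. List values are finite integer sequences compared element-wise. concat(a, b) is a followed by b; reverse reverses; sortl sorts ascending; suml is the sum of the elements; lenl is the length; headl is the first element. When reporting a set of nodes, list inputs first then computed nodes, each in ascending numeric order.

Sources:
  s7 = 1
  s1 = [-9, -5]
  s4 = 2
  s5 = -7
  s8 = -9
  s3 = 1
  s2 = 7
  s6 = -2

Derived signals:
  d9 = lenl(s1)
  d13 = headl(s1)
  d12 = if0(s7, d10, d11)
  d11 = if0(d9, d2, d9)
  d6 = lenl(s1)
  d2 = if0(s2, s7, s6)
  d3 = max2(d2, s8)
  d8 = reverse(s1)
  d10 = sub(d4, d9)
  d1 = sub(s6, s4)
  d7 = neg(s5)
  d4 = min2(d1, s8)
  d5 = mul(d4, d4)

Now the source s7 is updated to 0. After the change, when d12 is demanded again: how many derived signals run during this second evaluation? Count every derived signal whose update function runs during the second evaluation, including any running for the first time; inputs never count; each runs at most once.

First demand of the output computes:
  d9 = lenl([-9, -5]) = 2
  d11 = if0(d9=2 -> else branch d9) = 2
  d12 = if0(s7=1 -> else branch d11) = 2

After the edit, cleaning proceeds:
  d1: had never run; runs now, result -4.
  d4: had never run; runs now, result -9.
  d10: had never run; runs now, result -11.
  d12: a read changed (s7 1->0) — executes, giving -11.

Note the branch switch — d1, d4, d10 had no cache and run now for the first time.

4 derived signals run: d1, d4, d10, d12.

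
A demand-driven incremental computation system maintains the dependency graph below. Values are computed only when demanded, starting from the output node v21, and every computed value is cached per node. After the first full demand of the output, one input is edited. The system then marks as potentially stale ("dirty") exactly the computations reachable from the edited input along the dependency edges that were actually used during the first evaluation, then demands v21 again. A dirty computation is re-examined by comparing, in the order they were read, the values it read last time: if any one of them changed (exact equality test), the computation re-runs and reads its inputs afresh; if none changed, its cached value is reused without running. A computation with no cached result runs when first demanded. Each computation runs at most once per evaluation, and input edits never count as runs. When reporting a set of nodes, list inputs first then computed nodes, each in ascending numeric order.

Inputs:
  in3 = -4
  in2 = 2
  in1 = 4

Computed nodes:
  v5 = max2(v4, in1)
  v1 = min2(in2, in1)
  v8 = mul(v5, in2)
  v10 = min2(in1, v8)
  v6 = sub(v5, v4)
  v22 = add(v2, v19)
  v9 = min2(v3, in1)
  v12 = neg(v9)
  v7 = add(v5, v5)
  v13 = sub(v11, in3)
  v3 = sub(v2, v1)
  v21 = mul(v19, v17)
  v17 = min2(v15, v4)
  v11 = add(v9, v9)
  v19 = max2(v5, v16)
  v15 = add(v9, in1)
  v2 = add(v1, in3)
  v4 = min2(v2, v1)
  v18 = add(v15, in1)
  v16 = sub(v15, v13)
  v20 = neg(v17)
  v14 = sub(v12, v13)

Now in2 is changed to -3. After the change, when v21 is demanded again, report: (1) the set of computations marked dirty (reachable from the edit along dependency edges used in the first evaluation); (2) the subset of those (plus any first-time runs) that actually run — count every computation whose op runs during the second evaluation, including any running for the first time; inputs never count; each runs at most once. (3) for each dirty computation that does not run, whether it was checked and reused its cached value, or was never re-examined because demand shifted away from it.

Marked dirty: v1, v2, v3, v4, v5, v9, v11, v13, v15, v16, v17, v19, v21.
Computations that run: v1, v2, v3, v4, v5, v17, v21 — 7 in total.
Checked but reused from cache: v9, v11, v13, v15, v16, v19.
Key observation: the cutoff stops propagation at v9 — its inputs' values are unchanged, so it reuses its cache.

First evaluation (everything demanded from the output):
  v1 = min2(2, 4) = 2
  v2 = add(2, -4) = -2
  v3 = sub(-2, 2) = -4
  v4 = min2(-2, 2) = -2
  v5 = max2(-2, 4) = 4
  v9 = min2(-4, 4) = -4
  v11 = add(-4, -4) = -8
  v13 = sub(-8, -4) = -4
  v15 = add(-4, 4) = 0
  v16 = sub(0, -4) = 4
  v17 = min2(0, -2) = -2
  v19 = max2(4, 4) = 4
  v21 = mul(4, -2) = -8

Propagation after the edit:
  v1: runs — in2 2->-3; result -3.
  v2: runs — v1 2->-3; result -7.
  v3: runs — v2 -2->-7; v1 2->-3; result -4 (same value as before).
  v4: runs — v2 -2->-7; v1 2->-3; result -7.
  v5: runs — v4 -2->-7; result 4 (same value as before).
  v9: checked — values it read are unchanged (v3 unchanged, in1 unchanged); reused cached -4 without running.
  v11: checked — values it read are unchanged (v9 unchanged, v9 unchanged); reused cached -8 without running.
  v13: checked — values it read are unchanged (v11 unchanged, in3 unchanged); reused cached -4 without running.
  v15: checked — values it read are unchanged (v9 unchanged, in1 unchanged); reused cached 0 without running.
  v16: checked — values it read are unchanged (v15 unchanged, v13 unchanged); reused cached 4 without running.
  v17: runs — v4 -2->-7; result -7.
  v19: checked — values it read are unchanged (v5 unchanged, v16 unchanged); reused cached 4 without running.
  v21: runs — v17 -2->-7; result -28.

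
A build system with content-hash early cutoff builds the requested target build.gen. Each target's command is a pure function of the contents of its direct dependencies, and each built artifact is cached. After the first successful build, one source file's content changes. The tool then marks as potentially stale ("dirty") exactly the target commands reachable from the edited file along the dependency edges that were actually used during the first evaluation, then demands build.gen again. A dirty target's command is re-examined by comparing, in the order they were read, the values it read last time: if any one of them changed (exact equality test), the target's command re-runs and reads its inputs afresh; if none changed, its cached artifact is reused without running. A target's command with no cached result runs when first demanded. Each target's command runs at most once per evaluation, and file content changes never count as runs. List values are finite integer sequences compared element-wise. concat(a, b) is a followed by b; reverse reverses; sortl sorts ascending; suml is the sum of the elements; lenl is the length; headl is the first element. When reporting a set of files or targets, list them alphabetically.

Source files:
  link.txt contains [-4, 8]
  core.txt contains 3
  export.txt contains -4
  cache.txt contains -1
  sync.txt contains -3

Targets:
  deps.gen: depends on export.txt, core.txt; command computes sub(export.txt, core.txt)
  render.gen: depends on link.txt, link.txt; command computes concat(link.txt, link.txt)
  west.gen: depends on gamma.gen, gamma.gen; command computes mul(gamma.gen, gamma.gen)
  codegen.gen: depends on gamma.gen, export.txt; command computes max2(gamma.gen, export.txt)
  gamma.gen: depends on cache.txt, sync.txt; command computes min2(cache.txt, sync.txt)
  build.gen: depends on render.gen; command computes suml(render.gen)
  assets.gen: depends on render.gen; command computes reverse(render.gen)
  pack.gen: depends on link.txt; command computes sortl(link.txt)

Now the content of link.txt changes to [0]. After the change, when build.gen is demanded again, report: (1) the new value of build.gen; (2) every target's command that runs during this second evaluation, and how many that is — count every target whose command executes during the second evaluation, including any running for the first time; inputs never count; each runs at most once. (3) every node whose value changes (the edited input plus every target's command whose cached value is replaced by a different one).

First evaluation (everything demanded from the output):
  render.gen = concat([-4, 8], [-4, 8]) = [-4, 8, -4, 8]
  build.gen = suml([-4, 8, -4, 8]) = 8

Propagation after the edit:
  render.gen: runs — link.txt [-4, 8]->[0]; link.txt [-4, 8]->[0]; result [0, 0].
  build.gen: runs — render.gen [-4, 8, -4, 8]->[0, 0]; result 0.

New value of build.gen: 0.
Target commands that run: build.gen, render.gen — 2 in total.
Values that change: build.gen, link.txt, render.gen.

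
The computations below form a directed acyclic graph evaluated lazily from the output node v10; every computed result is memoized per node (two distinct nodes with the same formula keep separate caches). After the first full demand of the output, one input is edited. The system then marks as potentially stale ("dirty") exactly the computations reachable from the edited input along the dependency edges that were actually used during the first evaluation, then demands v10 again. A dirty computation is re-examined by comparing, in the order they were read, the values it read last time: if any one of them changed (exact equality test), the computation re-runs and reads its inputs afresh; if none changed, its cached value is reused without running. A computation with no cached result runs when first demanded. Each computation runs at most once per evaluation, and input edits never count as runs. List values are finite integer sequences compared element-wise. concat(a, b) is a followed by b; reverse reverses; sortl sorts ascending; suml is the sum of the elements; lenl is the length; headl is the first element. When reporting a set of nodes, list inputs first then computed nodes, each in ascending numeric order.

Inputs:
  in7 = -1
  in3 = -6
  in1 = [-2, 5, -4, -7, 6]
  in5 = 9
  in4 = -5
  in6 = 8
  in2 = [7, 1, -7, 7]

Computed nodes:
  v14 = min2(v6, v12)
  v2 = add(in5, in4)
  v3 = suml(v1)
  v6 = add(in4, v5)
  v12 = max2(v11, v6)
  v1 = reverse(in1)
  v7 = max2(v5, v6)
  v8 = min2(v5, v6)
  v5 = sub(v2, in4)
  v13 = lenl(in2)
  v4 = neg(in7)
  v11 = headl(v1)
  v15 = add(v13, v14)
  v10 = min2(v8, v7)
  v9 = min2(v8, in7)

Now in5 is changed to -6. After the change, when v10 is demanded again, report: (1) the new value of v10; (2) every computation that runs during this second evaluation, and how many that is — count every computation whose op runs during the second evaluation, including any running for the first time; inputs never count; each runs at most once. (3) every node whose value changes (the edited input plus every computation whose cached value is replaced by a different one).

Demanding v10 again yields -11.
6 computations run: v2, v5, v6, v7, v8, v10.
The nodes whose values change: in5, v2, v5, v6, v7, v8, v10.

First demand of the output computes:
  v2 = add(9, -5) = 4
  v5 = sub(4, -5) = 9
  v6 = add(-5, 9) = 4
  v7 = max2(9, 4) = 9
  v8 = min2(9, 4) = 4
  v10 = min2(4, 9) = 4

After the edit, cleaning proceeds:
  v2: a read changed (in5 9->-6) — executes, giving -11.
  v5: a read changed (v2 4->-11) — executes, giving -6.
  v6: a read changed (v5 9->-6) — executes, giving -11.
  v7: a read changed (v5 9->-6; v6 4->-11) — executes, giving -6.
  v8: a read changed (v5 9->-6; v6 4->-11) — executes, giving -11.
  v10: a read changed (v8 4->-11; v7 9->-6) — executes, giving -11.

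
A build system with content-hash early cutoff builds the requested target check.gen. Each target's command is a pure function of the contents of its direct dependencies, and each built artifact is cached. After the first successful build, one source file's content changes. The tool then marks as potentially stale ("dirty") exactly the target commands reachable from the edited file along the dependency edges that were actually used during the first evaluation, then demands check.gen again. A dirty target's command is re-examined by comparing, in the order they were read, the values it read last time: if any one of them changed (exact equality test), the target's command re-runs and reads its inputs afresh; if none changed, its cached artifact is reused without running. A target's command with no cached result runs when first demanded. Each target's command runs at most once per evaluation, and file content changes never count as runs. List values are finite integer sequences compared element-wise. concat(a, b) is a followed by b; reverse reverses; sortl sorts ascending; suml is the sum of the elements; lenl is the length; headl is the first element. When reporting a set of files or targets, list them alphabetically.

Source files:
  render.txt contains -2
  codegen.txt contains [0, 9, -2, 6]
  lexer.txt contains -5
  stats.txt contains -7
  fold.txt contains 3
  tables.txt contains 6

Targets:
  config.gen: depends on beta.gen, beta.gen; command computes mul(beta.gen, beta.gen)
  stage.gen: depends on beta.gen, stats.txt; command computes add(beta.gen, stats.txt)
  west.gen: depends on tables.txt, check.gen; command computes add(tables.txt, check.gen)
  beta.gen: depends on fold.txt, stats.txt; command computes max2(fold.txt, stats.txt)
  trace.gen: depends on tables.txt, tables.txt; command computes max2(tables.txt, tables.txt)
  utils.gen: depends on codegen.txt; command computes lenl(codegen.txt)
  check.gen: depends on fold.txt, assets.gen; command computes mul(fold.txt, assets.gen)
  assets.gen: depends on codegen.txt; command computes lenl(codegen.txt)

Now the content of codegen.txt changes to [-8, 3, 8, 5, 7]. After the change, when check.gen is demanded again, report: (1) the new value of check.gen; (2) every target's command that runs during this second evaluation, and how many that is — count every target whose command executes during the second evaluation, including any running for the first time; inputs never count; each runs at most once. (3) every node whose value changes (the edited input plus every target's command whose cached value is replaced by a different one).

First evaluation (everything demanded from the output):
  assets.gen = lenl([0, 9, -2, 6]) = 4
  check.gen = mul(3, 4) = 12

Propagation after the edit:
  assets.gen: runs — codegen.txt [0, 9, -2, 6]->[-8, 3, 8, 5, 7]; result 5.
  check.gen: runs — assets.gen 4->5; result 15.

New value of check.gen: 15.
Target commands that run: assets.gen, check.gen — 2 in total.
Values that change: assets.gen, check.gen, codegen.txt.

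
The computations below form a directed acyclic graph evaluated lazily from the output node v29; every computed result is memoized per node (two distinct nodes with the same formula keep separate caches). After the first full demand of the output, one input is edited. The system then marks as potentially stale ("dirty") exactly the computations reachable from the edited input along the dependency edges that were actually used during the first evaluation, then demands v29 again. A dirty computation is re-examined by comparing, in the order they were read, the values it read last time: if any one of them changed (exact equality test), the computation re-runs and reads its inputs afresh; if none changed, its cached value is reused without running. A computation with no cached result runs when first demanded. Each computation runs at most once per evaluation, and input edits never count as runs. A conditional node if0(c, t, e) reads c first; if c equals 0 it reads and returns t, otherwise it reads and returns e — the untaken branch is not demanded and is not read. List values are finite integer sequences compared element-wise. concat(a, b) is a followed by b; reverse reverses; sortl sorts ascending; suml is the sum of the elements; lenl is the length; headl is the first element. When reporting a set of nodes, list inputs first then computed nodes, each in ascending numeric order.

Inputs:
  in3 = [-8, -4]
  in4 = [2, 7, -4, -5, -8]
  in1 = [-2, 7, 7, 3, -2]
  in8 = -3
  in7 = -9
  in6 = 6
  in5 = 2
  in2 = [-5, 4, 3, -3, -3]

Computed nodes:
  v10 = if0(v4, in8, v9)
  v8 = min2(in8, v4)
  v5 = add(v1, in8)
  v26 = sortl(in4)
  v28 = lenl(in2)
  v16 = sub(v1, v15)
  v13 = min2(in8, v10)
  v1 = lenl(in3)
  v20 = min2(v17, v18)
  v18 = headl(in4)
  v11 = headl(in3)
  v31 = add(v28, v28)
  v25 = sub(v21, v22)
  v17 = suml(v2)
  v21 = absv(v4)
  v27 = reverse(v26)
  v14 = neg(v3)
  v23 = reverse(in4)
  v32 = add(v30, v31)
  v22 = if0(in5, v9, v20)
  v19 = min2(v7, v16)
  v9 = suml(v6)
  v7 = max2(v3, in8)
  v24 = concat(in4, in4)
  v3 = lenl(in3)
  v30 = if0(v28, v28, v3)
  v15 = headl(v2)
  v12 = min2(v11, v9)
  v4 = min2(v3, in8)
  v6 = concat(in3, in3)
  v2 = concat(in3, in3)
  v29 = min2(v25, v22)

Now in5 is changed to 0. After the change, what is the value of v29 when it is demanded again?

First demand of the output computes:
  v2 = concat([-8, -4], [-8, -4]) = [-8, -4, -8, -4]
  v3 = lenl([-8, -4]) = 2
  v4 = min2(2, -3) = -3
  v17 = suml([-8, -4, -8, -4]) = -24
  v18 = headl([2, 7, -4, -5, -8]) = 2
  v20 = min2(-24, 2) = -24
  v21 = absv(-3) = 3
  v22 = if0(in5=2 -> else branch v20) = -24
  v25 = sub(3, -24) = 27
  v29 = min2(27, -24) = -24

After the edit, cleaning proceeds:
  v6: had never run; runs now, result [-8, -4, -8, -4].
  v9: had never run; runs now, result -24.
  v22: a read changed (in5 2->0) — executes, giving -24 — identical to its old value.
  v25: dirty, but its reads are unchanged (v21 unchanged, v22 unchanged); cached 27 stands.
  v29: dirty, but its reads are unchanged (v25 unchanged, v22 unchanged); cached -24 stands.

Note the branch switch — v6, v9 had no cache and run now for the first time.

Demanding v29 again yields -24.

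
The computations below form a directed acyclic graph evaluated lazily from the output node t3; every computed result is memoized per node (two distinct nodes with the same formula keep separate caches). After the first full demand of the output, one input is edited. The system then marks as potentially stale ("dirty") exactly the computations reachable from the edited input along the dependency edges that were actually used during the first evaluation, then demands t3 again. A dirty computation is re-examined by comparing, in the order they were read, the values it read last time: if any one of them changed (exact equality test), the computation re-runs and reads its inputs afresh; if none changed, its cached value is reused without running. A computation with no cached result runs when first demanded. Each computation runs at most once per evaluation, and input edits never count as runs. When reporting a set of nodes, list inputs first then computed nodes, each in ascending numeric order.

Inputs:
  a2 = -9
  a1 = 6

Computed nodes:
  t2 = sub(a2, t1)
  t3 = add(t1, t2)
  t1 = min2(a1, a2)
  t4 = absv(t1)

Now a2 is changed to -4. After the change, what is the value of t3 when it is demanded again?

First demand of the output computes:
  t1 = min2(6, -9) = -9
  t2 = sub(-9, -9) = 0
  t3 = add(-9, 0) = -9

After the edit, cleaning proceeds:
  t1: a read changed (a2 -9->-4) — executes, giving -4.
  t2: a read changed (a2 -9->-4; t1 -9->-4) — executes, giving 0 — identical to its old value.
  t3: a read changed (t1 -9->-4) — executes, giving -4.

Demanding t3 again yields -4.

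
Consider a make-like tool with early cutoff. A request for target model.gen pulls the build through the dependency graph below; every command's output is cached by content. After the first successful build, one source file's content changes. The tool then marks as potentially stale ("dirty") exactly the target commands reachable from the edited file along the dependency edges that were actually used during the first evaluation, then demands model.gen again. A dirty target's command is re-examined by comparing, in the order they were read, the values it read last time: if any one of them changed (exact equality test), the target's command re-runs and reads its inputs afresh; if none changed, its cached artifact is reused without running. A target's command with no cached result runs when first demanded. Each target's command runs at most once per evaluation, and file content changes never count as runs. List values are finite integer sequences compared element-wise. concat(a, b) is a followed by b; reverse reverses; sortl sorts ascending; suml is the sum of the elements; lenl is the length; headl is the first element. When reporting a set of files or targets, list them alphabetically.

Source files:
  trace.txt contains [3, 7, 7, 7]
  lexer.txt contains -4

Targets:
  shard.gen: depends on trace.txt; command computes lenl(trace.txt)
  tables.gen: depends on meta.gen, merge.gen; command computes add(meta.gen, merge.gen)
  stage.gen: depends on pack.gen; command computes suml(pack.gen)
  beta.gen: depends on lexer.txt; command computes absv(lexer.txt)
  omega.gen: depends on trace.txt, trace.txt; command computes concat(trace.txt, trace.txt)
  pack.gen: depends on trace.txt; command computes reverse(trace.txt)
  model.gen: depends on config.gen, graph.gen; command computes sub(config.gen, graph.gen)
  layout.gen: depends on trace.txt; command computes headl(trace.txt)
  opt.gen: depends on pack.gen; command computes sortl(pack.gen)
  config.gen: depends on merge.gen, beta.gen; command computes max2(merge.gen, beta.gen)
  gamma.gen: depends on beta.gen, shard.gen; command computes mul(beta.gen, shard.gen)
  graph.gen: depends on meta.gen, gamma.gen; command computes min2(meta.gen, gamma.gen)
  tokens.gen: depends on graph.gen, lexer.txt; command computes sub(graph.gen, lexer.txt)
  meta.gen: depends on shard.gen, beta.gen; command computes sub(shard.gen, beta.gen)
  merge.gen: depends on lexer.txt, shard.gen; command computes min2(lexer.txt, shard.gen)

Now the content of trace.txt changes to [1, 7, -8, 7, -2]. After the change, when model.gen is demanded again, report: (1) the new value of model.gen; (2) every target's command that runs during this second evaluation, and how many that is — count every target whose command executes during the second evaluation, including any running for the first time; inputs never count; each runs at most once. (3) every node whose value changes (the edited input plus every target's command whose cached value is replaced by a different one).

First demand of the output computes:
  beta.gen = absv(-4) = 4
  shard.gen = lenl([3, 7, 7, 7]) = 4
  gamma.gen = mul(4, 4) = 16
  merge.gen = min2(-4, 4) = -4
  config.gen = max2(-4, 4) = 4
  meta.gen = sub(4, 4) = 0
  graph.gen = min2(0, 16) = 0
  model.gen = sub(4, 0) = 4

After the edit, cleaning proceeds:
  shard.gen: a read changed (trace.txt [3, 7, 7, 7]->[1, 7, -8, 7, -2]) — executes, giving 5.
  gamma.gen: a read changed (shard.gen 4->5) — executes, giving 20.
  merge.gen: a read changed (shard.gen 4->5) — executes, giving -4 — identical to its old value.
  config.gen: dirty, but its reads are unchanged (merge.gen unchanged, beta.gen unchanged); cached 4 stands.
  meta.gen: a read changed (shard.gen 4->5) — executes, giving 1.
  graph.gen: a read changed (meta.gen 0->1; gamma.gen 16->20) — executes, giving 1.
  model.gen: a read changed (graph.gen 0->1) — executes, giving 3.

Note where the cutoff bites: config.gen is checked, finds nothing changed, and keeps its cache.

Demanding model.gen again yields 3.
6 target commands run: gamma.gen, graph.gen, merge.gen, meta.gen, model.gen, shard.gen.
The nodes whose values change: gamma.gen, graph.gen, meta.gen, model.gen, shard.gen, trace.txt.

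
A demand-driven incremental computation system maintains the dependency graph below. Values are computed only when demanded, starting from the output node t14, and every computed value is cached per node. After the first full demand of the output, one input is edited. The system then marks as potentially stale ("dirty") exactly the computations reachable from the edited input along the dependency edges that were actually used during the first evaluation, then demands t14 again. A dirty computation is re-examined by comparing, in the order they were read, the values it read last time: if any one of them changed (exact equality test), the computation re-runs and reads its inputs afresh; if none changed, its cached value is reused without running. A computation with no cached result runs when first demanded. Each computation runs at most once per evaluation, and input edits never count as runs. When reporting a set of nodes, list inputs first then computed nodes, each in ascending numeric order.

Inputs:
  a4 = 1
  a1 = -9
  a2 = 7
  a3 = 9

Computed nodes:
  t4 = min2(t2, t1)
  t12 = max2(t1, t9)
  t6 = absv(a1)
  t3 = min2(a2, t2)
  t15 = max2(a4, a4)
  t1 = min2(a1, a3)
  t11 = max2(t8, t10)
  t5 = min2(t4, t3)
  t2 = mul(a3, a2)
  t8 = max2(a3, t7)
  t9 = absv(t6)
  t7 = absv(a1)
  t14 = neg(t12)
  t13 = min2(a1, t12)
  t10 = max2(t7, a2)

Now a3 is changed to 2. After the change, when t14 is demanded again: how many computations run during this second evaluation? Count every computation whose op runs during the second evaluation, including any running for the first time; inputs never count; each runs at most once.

Computations that run: t1 — 1 in total.
Key observation: the change is absorbed at t1 — it re-runs but produces the same value, and the output's value is unchanged.

First evaluation (everything demanded from the output):
  t1 = min2(-9, 9) = -9
  t6 = absv(-9) = 9
  t9 = absv(9) = 9
  t12 = max2(-9, 9) = 9
  t14 = neg(9) = -9

Propagation after the edit:
  t1: runs — a3 9->2; result -9 (same value as before).
  t12: checked — values it read are unchanged (t1 unchanged, t9 unchanged); reused cached 9 without running.
  t14: checked — values it read are unchanged (t12 unchanged); reused cached -9 without running.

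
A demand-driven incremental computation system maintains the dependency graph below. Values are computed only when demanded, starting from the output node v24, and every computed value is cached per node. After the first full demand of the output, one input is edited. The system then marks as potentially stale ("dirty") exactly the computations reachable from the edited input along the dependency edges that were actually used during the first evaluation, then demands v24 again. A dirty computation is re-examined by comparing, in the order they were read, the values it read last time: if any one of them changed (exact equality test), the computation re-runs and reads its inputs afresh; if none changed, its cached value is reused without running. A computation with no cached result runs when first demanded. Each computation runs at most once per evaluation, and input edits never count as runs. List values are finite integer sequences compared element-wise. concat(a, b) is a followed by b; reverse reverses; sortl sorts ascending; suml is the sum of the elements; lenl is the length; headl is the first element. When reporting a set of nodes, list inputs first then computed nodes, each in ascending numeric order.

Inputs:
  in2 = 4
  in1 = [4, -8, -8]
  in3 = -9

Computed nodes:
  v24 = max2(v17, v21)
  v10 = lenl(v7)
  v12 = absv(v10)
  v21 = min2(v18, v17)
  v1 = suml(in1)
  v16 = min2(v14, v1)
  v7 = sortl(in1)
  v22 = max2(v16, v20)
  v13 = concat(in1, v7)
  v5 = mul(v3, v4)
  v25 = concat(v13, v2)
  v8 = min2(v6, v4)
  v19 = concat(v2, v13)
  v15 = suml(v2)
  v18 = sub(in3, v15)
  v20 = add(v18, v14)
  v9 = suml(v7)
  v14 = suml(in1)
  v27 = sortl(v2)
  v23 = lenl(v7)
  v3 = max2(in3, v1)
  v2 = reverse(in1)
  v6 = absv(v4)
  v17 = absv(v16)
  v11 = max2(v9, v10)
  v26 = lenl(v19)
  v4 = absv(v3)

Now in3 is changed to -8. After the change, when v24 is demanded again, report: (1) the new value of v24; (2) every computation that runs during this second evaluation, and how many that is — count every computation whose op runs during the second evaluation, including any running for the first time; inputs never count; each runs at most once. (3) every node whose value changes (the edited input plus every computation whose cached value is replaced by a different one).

First evaluation (everything demanded from the output):
  v1 = suml([4, -8, -8]) = -12
  v2 = reverse([4, -8, -8]) = [-8, -8, 4]
  v14 = suml([4, -8, -8]) = -12
  v15 = suml([-8, -8, 4]) = -12
  v16 = min2(-12, -12) = -12
  v17 = absv(-12) = 12
  v18 = sub(-9, -12) = 3
  v21 = min2(3, 12) = 3
  v24 = max2(12, 3) = 12

Propagation after the edit:
  v18: runs — in3 -9->-8; result 4.
  v21: runs — v18 3->4; result 4.
  v24: runs — v21 3->4; result 12 (same value as before).

New value of v24: 12.
Computations that run: v18, v21, v24 — 3 in total.
Values that change: in3, v18, v21.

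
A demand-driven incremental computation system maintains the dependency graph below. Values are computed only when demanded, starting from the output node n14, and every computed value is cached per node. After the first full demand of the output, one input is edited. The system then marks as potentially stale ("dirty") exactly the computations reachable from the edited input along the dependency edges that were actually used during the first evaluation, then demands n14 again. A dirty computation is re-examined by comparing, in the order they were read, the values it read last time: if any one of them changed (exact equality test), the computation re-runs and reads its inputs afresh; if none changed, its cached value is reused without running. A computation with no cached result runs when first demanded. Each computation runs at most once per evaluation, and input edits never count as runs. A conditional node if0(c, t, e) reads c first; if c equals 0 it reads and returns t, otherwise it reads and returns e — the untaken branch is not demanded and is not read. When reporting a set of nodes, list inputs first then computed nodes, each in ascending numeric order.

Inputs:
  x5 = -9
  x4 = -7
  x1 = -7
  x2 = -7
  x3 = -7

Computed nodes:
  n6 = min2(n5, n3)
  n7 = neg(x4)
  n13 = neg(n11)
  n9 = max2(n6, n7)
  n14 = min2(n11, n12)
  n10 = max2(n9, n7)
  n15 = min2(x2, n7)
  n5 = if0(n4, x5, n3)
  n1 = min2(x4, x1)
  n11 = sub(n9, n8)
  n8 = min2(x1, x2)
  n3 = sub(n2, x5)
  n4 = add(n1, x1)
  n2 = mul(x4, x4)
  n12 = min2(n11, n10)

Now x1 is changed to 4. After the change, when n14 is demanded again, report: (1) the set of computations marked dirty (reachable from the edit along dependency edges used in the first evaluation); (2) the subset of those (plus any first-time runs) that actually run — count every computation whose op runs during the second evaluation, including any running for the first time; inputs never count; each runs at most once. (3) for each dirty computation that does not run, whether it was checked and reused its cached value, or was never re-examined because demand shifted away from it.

First evaluation (everything demanded from the output):
  n1 = min2(-7, -7) = -7
  n2 = mul(-7, -7) = 49
  n3 = sub(49, -9) = 58
  n4 = add(-7, -7) = -14
  n5 = if0(n4=-14 -> else branch n3) = 58
  n6 = min2(58, 58) = 58
  n7 = neg(-7) = 7
  n8 = min2(-7, -7) = -7
  n9 = max2(58, 7) = 58
  n10 = max2(58, 7) = 58
  n11 = sub(58, -7) = 65
  n12 = min2(65, 58) = 58
  n14 = min2(65, 58) = 58

Propagation after the edit:
  n1: runs — x1 -7->4; result -7 (same value as before).
  n4: runs — x1 -7->4; result -3.
  n5: runs — n4 -14->-3; result 58 (same value as before).
  n6: checked — values it read are unchanged (n5 unchanged, n3 unchanged); reused cached 58 without running.
  n8: runs — x1 -7->4; result -7 (same value as before).
  n9: checked — values it read are unchanged (n6 unchanged, n7 unchanged); reused cached 58 without running.
  n10: checked — values it read are unchanged (n9 unchanged, n7 unchanged); reused cached 58 without running.
  n11: checked — values it read are unchanged (n9 unchanged, n8 unchanged); reused cached 65 without running.
  n12: checked — values it read are unchanged (n11 unchanged, n10 unchanged); reused cached 58 without running.
  n14: checked — values it read are unchanged (n11 unchanged, n12 unchanged); reused cached 58 without running.

Key observation: the cutoff stops propagation at n6 — its inputs' values are unchanged, so it reuses its cache.

Marked dirty: n1, n4, n5, n6, n8, n9, n10, n11, n12, n14.
Computations that run: n1, n4, n5, n8 — 4 in total.
Checked but reused from cache: n6, n9, n10, n11, n12, n14.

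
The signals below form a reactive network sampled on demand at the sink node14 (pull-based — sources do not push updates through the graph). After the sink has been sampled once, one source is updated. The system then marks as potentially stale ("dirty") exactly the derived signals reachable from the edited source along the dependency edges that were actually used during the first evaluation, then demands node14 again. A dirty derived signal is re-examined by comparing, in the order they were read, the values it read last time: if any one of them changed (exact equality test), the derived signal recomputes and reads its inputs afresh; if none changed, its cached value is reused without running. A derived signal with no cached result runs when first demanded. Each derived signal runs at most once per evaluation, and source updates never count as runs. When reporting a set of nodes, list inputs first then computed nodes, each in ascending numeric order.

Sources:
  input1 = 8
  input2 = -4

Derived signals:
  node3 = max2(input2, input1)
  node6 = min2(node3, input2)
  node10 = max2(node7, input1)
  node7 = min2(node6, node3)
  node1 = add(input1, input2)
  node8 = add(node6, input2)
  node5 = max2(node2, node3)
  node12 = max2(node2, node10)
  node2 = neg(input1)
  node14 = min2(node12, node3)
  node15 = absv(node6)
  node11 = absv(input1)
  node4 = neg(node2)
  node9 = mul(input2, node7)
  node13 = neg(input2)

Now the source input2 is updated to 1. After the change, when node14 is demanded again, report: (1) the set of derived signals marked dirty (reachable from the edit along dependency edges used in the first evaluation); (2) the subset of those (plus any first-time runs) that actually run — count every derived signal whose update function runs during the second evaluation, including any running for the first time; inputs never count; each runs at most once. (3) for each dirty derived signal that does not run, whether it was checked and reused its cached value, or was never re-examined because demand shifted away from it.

Dirty set: node3, node6, node7, node10, node12, node14.
Run set: node3, node6, node7, node10 (4 run).
Re-examined without running (cache reused): node12, node14.
The important point: at node12 every value read last time is unchanged, so the dirty flag clears without a run.

Initial pass — values computed on the first demand:
  node2 = neg(8) = -8
  node3 = max2(-4, 8) = 8
  node6 = min2(8, -4) = -4
  node7 = min2(-4, 8) = -4
  node10 = max2(-4, 8) = 8
  node12 = max2(-8, 8) = 8
  node14 = min2(8, 8) = 8

Second demand — change propagation:
  node3: re-runs because input2 -4->1; new result 8 (unchanged).
  node6: re-runs because input2 -4->1; new result 1.
  node7: re-runs because node6 -4->1; new result 1.
  node10: re-runs because node7 -4->1; new result 8 (unchanged).
  node12: re-examined; everything it read last time is the same (node2 unchanged, node10 unchanged) — cache 8 kept, no run.
  node14: re-examined; everything it read last time is the same (node12 unchanged, node3 unchanged) — cache 8 kept, no run.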